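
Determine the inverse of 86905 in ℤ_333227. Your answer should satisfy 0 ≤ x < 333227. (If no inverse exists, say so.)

Extended Euclidean algorithm:
333227 = 3·86905 + 72512
86905 = 1·72512 + 14393
72512 = 5·14393 + 547
14393 = 26·547 + 171
547 = 3·171 + 34
171 = 5·34 + 1
34 = 34·1 + 0
gcd = 1, so the inverse exists. Back-substitute:
1 = 171 − 5·34
1 = −5·547 + 16·171
1 = 16·14393 − 421·547
1 = −421·72512 + 2121·14393
1 = 2121·86905 − 2542·72512
1 = −2542·333227 + 9747·86905
So 86905·9747 ≡ 1 (mod 333227).

9747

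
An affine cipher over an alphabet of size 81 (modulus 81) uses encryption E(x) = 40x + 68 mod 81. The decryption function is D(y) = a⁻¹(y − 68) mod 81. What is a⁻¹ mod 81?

gcd(81, 40) by repeated division:
81 = 2×40 + 1
40 = 40×1 + 0
gcd = 1, so the inverse exists. Back-substitute:
1 = 81 − 2·40
Thus 40·(-2) ≡ 1 (mod 81); reducing, -2 mod 81 = 79.

79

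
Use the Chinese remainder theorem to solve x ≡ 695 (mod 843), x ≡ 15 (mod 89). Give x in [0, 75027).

Write x = 695 + 843·k. Then 843·k ≡ 15 − 695 ≡ 32 (mod 89).
Need 843⁻¹ mod 89. Extended Euclid on (89, 42):
89 = 2*42 + 5
42 = 8*5 + 2
5 = 2*2 + 1
2 = 2*1 + 0
Back-substitute:
1 = 5 − 2·2
1 = −2·42 + 17·5
1 = 17·89 − 36·42
843⁻¹ ≡ 53 (mod 89), so k ≡ 53·32 ≡ 5 (mod 89).
x = 695 + 843·5 = 4910.

4910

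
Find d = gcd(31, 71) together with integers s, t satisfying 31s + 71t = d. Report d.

Euclidean algorithm:
71 = 2·31 + 9
31 = 3·9 + 4
9 = 2·4 + 1
4 = 4·1 + 0
gcd(31, 71) = 1.
Back-substituting:
1 = 9 − 2·4
1 = −2·31 + 7·9
1 = 7·71 − 16·31
So 1 = (7)·71 + (-16)·31.

1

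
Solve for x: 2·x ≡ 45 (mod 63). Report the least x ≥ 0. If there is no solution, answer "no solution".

First find gcd(2, 63):
63 = 31*2 + 1
2 = 2*1 + 0
gcd = 1, so a unique solution mod 63 exists.
Back-substitute for the Bézout coefficients:
1 = 63 − 31·2
So 2·(-31) ≡ 1 (mod 63), giving 2⁻¹ ≡ 32.
x ≡ 2⁻¹·45 ≡ 32·45 ≡ 54 (mod 63).

54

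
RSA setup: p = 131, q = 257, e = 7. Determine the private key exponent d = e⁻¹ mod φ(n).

14263

φ(n) = (p−1)(q−1) = 130·256 = 33280.
Need d with 7·d ≡ 1 (mod 33280). Apply the extended Euclidean algorithm:
33280 = 4754·7 + 2
7 = 3·2 + 1
2 = 2·1 + 0
Back-substitute:
1 = 7 − 3·2
1 = −3·33280 + 14263·7
So 7·14263 ≡ 1 (mod 33280), hence d = 14263.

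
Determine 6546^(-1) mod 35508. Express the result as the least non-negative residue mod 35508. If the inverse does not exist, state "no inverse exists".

Euclidean algorithm on 35508, 6546:
35508 = 5·6546 + 2778
6546 = 2·2778 + 990
2778 = 2·990 + 798
990 = 1·798 + 192
798 = 4·192 + 30
192 = 6·30 + 12
30 = 2·12 + 6
12 = 2·6 + 0
The gcd is 6, not 1, hence no inverse exists.

no inverse exists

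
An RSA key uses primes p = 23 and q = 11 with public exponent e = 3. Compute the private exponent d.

147

φ(n) = (p−1)(q−1) = 22·10 = 220.
Need d with 3·d ≡ 1 (mod 220). Apply the extended Euclidean algorithm:
220 = 73·3 + 1
3 = 3·1 + 0
Back-substitute:
1 = 220 − 73·3
So 3·(-73) ≡ 1 (mod 220), hence d ≡ -73 ≡ 147 (mod 220).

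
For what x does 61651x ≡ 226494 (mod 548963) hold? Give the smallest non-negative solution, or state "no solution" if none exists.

First find gcd(61651, 548963):
548963 = 8·61651 + 55755
61651 = 1·55755 + 5896
55755 = 9·5896 + 2691
5896 = 2·2691 + 514
2691 = 5·514 + 121
514 = 4·121 + 30
121 = 4·30 + 1
30 = 30·1 + 0
gcd = 1, so a unique solution mod 548963 exists.
Back-substitute for the Bézout coefficients:
1 = 121 − 4·30
1 = −4·514 + 17·121
1 = 17·2691 − 89·514
1 = −89·5896 + 195·2691
1 = 195·55755 − 1844·5896
1 = −1844·61651 + 2039·55755
1 = 2039·548963 − 18156·61651
So 61651·(-18156) ≡ 1 (mod 548963), giving 61651⁻¹ ≡ 530807.
x ≡ 61651⁻¹·226494 ≡ 530807·226494 ≡ 56769 (mod 548963).

56769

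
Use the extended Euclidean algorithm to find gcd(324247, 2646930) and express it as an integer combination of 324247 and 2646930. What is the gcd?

Repeated division:
2646930 = 8×324247 + 52954
324247 = 6×52954 + 6523
52954 = 8×6523 + 770
6523 = 8×770 + 363
770 = 2×363 + 44
363 = 8×44 + 11
44 = 4×11 + 0
gcd(324247, 2646930) = 11.
Express as a combination:
11 = 363 − 8·44
11 = −8·770 + 17·363
11 = 17·6523 − 144·770
11 = −144·52954 + 1169·6523
11 = 1169·324247 − 7158·52954
11 = −7158·2646930 + 58433·324247
So 11 = (-7158)·2646930 + (58433)·324247.

11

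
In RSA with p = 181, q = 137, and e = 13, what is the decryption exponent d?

φ(n) = (p−1)(q−1) = 180·136 = 24480.
Need d with 13·d ≡ 1 (mod 24480). Apply the extended Euclidean algorithm:
24480 = 1883×13 + 1
13 = 13×1 + 0
Back-substitute:
1 = 24480 − 1883·13
So 13·(-1883) ≡ 1 (mod 24480), hence d ≡ -1883 ≡ 22597 (mod 24480).

22597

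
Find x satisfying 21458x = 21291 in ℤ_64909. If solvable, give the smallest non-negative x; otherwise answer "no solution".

First find gcd(21458, 64909):
64909 = 3·21458 + 535
21458 = 40·535 + 58
535 = 9·58 + 13
58 = 4·13 + 6
13 = 2·6 + 1
6 = 6·1 + 0
gcd = 1, so a unique solution mod 64909 exists.
Back-substitute for the Bézout coefficients:
1 = 13 − 2·6
1 = −2·58 + 9·13
1 = 9·535 − 83·58
1 = −83·21458 + 3329·535
1 = 3329·64909 − 10070·21458
So 21458·(-10070) ≡ 1 (mod 64909), giving 21458⁻¹ ≡ 54839.
x ≡ 21458⁻¹·21291 ≡ 54839·21291 ≡ 58966 (mod 64909).

58966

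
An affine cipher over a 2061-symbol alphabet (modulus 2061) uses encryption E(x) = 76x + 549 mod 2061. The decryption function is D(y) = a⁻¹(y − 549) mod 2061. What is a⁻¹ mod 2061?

1600

Run Euclid on (2061, 76):
2061 = 27×76 + 9
76 = 8×9 + 4
9 = 2×4 + 1
4 = 4×1 + 0
Since gcd(76, 2061) = 1, back-substitute to write 1 as a combination:
1 = 9 − 2·4
1 = −2·76 + 17·9
1 = 17·2061 − 461·76
Thus 76·(-461) ≡ 1 (mod 2061); reducing, -461 mod 2061 = 1600.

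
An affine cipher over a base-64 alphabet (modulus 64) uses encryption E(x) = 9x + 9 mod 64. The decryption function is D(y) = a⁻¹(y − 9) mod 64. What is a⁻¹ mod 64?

57

Run Euclid on (64, 9):
64 = 7×9 + 1
9 = 9×1 + 0
gcd = 1, so the inverse exists. Back-substitute:
1 = 64 − 7·9
So 9·(-7) ≡ 1 (mod 64), and -7 ≡ 57 (mod 64).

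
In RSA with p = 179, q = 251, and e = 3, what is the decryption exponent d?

φ(n) = (p−1)(q−1) = 178·250 = 44500.
Need d with 3·d ≡ 1 (mod 44500). Apply the extended Euclidean algorithm:
44500 = 14833*3 + 1
3 = 3*1 + 0
Back-substitute:
1 = 44500 − 14833·3
So 3·(-14833) ≡ 1 (mod 44500), hence d ≡ -14833 ≡ 29667 (mod 44500).

29667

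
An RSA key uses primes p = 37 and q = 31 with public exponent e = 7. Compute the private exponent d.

463

φ(n) = (p−1)(q−1) = 36·30 = 1080.
Need d with 7·d ≡ 1 (mod 1080). Apply the extended Euclidean algorithm:
1080 = 154*7 + 2
7 = 3*2 + 1
2 = 2*1 + 0
Back-substitute:
1 = 7 − 3·2
1 = −3·1080 + 463·7
So 7·463 ≡ 1 (mod 1080), hence d = 463.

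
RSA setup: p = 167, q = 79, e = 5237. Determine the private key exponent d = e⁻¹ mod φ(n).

2957

φ(n) = (p−1)(q−1) = 166·78 = 12948.
Need d with 5237·d ≡ 1 (mod 12948). Apply the extended Euclidean algorithm:
12948 = 2·5237 + 2474
5237 = 2·2474 + 289
2474 = 8·289 + 162
289 = 1·162 + 127
162 = 1·127 + 35
127 = 3·35 + 22
35 = 1·22 + 13
22 = 1·13 + 9
13 = 1·9 + 4
9 = 2·4 + 1
4 = 4·1 + 0
Back-substitute:
1 = 9 − 2·4
1 = −2·13 + 3·9
1 = 3·22 − 5·13
1 = −5·35 + 8·22
1 = 8·127 − 29·35
1 = −29·162 + 37·127
1 = 37·289 − 66·162
1 = −66·2474 + 565·289
1 = 565·5237 − 1196·2474
1 = −1196·12948 + 2957·5237
So 5237·2957 ≡ 1 (mod 12948), hence d = 2957.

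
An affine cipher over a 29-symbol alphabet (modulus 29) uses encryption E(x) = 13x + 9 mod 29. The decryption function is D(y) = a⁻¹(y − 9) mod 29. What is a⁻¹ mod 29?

Extended Euclidean algorithm:
29 = 2×13 + 3
13 = 4×3 + 1
3 = 3×1 + 0
gcd = 1, so the inverse exists. Back-substitute:
1 = 13 − 4·3
1 = −4·29 + 9·13
So 13·9 ≡ 1 (mod 29).

9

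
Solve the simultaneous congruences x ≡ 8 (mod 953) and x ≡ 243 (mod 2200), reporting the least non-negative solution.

Write x = 8 + 953·k. Then 953·k ≡ 243 − 8 ≡ 235 (mod 2200).
Need 953⁻¹ mod 2200. Extended Euclid on (2200, 953):
2200 = 2*953 + 294
953 = 3*294 + 71
294 = 4*71 + 10
71 = 7*10 + 1
10 = 10*1 + 0
Back-substitute:
1 = 71 − 7·10
1 = −7·294 + 29·71
1 = 29·953 − 94·294
1 = −94·2200 + 217·953
953⁻¹ ≡ 217 (mod 2200), so k ≡ 217·235 ≡ 395 (mod 2200).
x = 8 + 953·395 = 376443.

376443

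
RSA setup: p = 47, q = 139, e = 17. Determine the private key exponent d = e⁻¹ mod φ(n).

4481

φ(n) = (p−1)(q−1) = 46·138 = 6348.
Need d with 17·d ≡ 1 (mod 6348). Apply the extended Euclidean algorithm:
6348 = 373×17 + 7
17 = 2×7 + 3
7 = 2×3 + 1
3 = 3×1 + 0
Back-substitute:
1 = 7 − 2·3
1 = −2·17 + 5·7
1 = 5·6348 − 1867·17
So 17·(-1867) ≡ 1 (mod 6348), hence d ≡ -1867 ≡ 4481 (mod 6348).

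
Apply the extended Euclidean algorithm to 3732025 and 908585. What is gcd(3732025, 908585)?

5

Apply Euclid's algorithm to 3732025 and 908585:
3732025 = 4×908585 + 97685
908585 = 9×97685 + 29420
97685 = 3×29420 + 9425
29420 = 3×9425 + 1145
9425 = 8×1145 + 265
1145 = 4×265 + 85
265 = 3×85 + 10
85 = 8×10 + 5
10 = 2×5 + 0
gcd(3732025, 908585) = 5.
Working backward:
5 = 85 − 8·10
5 = −8·265 + 25·85
5 = 25·1145 − 108·265
5 = −108·9425 + 889·1145
5 = 889·29420 − 2775·9425
5 = −2775·97685 + 9214·29420
5 = 9214·908585 − 85701·97685
5 = −85701·3732025 + 352018·908585
So 5 = (-85701)·3732025 + (352018)·908585.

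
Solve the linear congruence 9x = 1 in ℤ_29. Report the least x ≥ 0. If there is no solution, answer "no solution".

First find gcd(9, 29):
29 = 3×9 + 2
9 = 4×2 + 1
2 = 2×1 + 0
gcd = 1, so a unique solution mod 29 exists.
Back-substitute for the Bézout coefficients:
1 = 9 − 4·2
1 = −4·29 + 13·9
So 9·(13) ≡ 1 (mod 29), giving 9⁻¹ ≡ 13.
x ≡ 9⁻¹·1 ≡ 13·1 ≡ 13 (mod 29).

13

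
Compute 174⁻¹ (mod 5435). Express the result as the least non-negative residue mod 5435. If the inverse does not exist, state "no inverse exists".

4904

Apply the Euclidean algorithm to 5435 and 174:
5435 = 31×174 + 41
174 = 4×41 + 10
41 = 4×10 + 1
10 = 10×1 + 0
Since gcd(174, 5435) = 1, back-substitute to write 1 as a combination:
1 = 41 − 4·10
1 = −4·174 + 17·41
1 = 17·5435 − 531·174
Thus 174·(-531) ≡ 1 (mod 5435); reducing, -531 mod 5435 = 4904.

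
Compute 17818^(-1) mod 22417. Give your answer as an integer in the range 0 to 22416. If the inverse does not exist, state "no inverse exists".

15242

Extended Euclidean algorithm:
22417 = 1*17818 + 4599
17818 = 3*4599 + 4021
4599 = 1*4021 + 578
4021 = 6*578 + 553
578 = 1*553 + 25
553 = 22*25 + 3
25 = 8*3 + 1
3 = 3*1 + 0
The gcd is 1. Working backward:
1 = 25 − 8·3
1 = −8·553 + 177·25
1 = 177·578 − 185·553
1 = −185·4021 + 1287·578
1 = 1287·4599 − 1472·4021
1 = −1472·17818 + 5703·4599
1 = 5703·22417 − 7175·17818
So 17818·(-7175) ≡ 1 (mod 22417), and -7175 ≡ 15242 (mod 22417).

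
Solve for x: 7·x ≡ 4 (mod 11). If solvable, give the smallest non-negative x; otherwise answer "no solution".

10

First find gcd(7, 11):
11 = 1·7 + 4
7 = 1·4 + 3
4 = 1·3 + 1
3 = 3·1 + 0
gcd = 1, so a unique solution mod 11 exists.
Back-substitute for the Bézout coefficients:
1 = 4 − 3
1 = −7 + 2·4
1 = 2·11 − 3·7
So 7·(-3) ≡ 1 (mod 11), giving 7⁻¹ ≡ 8.
x ≡ 7⁻¹·4 ≡ 8·4 ≡ 10 (mod 11).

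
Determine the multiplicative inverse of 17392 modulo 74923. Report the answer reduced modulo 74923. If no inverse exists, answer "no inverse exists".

Run Euclid on (74923, 17392):
74923 = 4*17392 + 5355
17392 = 3*5355 + 1327
5355 = 4*1327 + 47
1327 = 28*47 + 11
47 = 4*11 + 3
11 = 3*3 + 2
3 = 1*2 + 1
2 = 2*1 + 0
The gcd is 1. Working backward:
1 = 3 − 2
1 = −11 + 4·3
1 = 4·47 − 17·11
1 = −17·1327 + 480·47
1 = 480·5355 − 1937·1327
1 = −1937·17392 + 6291·5355
1 = 6291·74923 − 27101·17392
Hence 17392⁻¹ ≡ -27101 ≡ 47822 (mod 74923).

47822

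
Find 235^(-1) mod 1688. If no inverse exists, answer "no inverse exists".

1099

Extended Euclidean algorithm:
1688 = 7×235 + 43
235 = 5×43 + 20
43 = 2×20 + 3
20 = 6×3 + 2
3 = 1×2 + 1
2 = 2×1 + 0
Since gcd(235, 1688) = 1, back-substitute to write 1 as a combination:
1 = 3 − 2
1 = −20 + 7·3
1 = 7·43 − 15·20
1 = −15·235 + 82·43
1 = 82·1688 − 589·235
So 235·(-589) ≡ 1 (mod 1688), and -589 ≡ 1099 (mod 1688).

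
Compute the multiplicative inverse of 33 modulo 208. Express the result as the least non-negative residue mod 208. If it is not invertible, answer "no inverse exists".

145

Apply the Euclidean algorithm to 208 and 33:
208 = 6*33 + 10
33 = 3*10 + 3
10 = 3*3 + 1
3 = 3*1 + 0
gcd = 1, so the inverse exists. Back-substitute:
1 = 10 − 3·3
1 = −3·33 + 10·10
1 = 10·208 − 63·33
Hence 33⁻¹ ≡ -63 ≡ 145 (mod 208).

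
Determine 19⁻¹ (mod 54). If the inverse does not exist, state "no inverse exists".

Apply the Euclidean algorithm to 54 and 19:
54 = 2*19 + 16
19 = 1*16 + 3
16 = 5*3 + 1
3 = 3*1 + 0
gcd = 1, so the inverse exists. Back-substitute:
1 = 16 − 5·3
1 = −5·19 + 6·16
1 = 6·54 − 17·19
So 19·(-17) ≡ 1 (mod 54), and -17 ≡ 37 (mod 54).

37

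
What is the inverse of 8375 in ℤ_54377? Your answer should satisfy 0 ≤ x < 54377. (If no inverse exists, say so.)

41794

Extended Euclidean algorithm:
54377 = 6*8375 + 4127
8375 = 2*4127 + 121
4127 = 34*121 + 13
121 = 9*13 + 4
13 = 3*4 + 1
4 = 4*1 + 0
The gcd is 1. Working backward:
1 = 13 − 3·4
1 = −3·121 + 28·13
1 = 28·4127 − 955·121
1 = −955·8375 + 1938·4127
1 = 1938·54377 − 12583·8375
Thus 8375·(-12583) ≡ 1 (mod 54377); reducing, -12583 mod 54377 = 41794.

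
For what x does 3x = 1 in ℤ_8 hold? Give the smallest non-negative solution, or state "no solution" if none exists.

First find gcd(3, 8):
8 = 2×3 + 2
3 = 1×2 + 1
2 = 2×1 + 0
gcd = 1, so a unique solution mod 8 exists.
Back-substitute for the Bézout coefficients:
1 = 3 − 2
1 = −8 + 3·3
So 3·(3) ≡ 1 (mod 8), giving 3⁻¹ ≡ 3.
x ≡ 3⁻¹·1 ≡ 3·1 ≡ 3 (mod 8).

3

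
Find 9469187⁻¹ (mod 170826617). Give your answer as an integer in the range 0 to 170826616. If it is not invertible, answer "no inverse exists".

Euclidean algorithm on 170826617, 9469187:
170826617 = 18·9469187 + 381251
9469187 = 24·381251 + 319163
381251 = 1·319163 + 62088
319163 = 5·62088 + 8723
62088 = 7·8723 + 1027
8723 = 8·1027 + 507
1027 = 2·507 + 13
507 = 39·13 + 0
gcd(9469187, 170826617) = 13 ≠ 1, so 9469187 has no multiplicative inverse modulo 170826617.

no inverse exists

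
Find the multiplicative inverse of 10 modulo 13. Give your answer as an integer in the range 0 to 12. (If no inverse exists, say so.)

Extended Euclidean algorithm:
13 = 1·10 + 3
10 = 3·3 + 1
3 = 3·1 + 0
gcd = 1, so the inverse exists. Back-substitute:
1 = 10 − 3·3
1 = −3·13 + 4·10
So 10·4 ≡ 1 (mod 13).

4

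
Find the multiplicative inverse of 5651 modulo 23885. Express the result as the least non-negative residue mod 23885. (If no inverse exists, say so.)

2946

gcd(23885, 5651) by repeated division:
23885 = 4·5651 + 1281
5651 = 4·1281 + 527
1281 = 2·527 + 227
527 = 2·227 + 73
227 = 3·73 + 8
73 = 9·8 + 1
8 = 8·1 + 0
The gcd is 1. Working backward:
1 = 73 − 9·8
1 = −9·227 + 28·73
1 = 28·527 − 65·227
1 = −65·1281 + 158·527
1 = 158·5651 − 697·1281
1 = −697·23885 + 2946·5651
So 5651·2946 ≡ 1 (mod 23885).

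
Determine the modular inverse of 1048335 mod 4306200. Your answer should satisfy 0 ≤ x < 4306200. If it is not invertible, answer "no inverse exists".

no inverse exists

Euclidean algorithm on 4306200, 1048335:
4306200 = 4·1048335 + 112860
1048335 = 9·112860 + 32595
112860 = 3·32595 + 15075
32595 = 2·15075 + 2445
15075 = 6·2445 + 405
2445 = 6·405 + 15
405 = 27·15 + 0
gcd(1048335, 4306200) = 15 ≠ 1, so 1048335 has no multiplicative inverse modulo 4306200.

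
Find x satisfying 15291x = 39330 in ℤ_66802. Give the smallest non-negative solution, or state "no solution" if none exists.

First find gcd(15291, 66802):
66802 = 4*15291 + 5638
15291 = 2*5638 + 4015
5638 = 1*4015 + 1623
4015 = 2*1623 + 769
1623 = 2*769 + 85
769 = 9*85 + 4
85 = 21*4 + 1
4 = 4*1 + 0
gcd = 1, so a unique solution mod 66802 exists.
Back-substitute for the Bézout coefficients:
1 = 85 − 21·4
1 = −21·769 + 190·85
1 = 190·1623 − 401·769
1 = −401·4015 + 992·1623
1 = 992·5638 − 1393·4015
1 = −1393·15291 + 3778·5638
1 = 3778·66802 − 16505·15291
So 15291·(-16505) ≡ 1 (mod 66802), giving 15291⁻¹ ≡ 50297.
x ≡ 15291⁻¹·39330 ≡ 50297·39330 ≡ 40186 (mod 66802).

40186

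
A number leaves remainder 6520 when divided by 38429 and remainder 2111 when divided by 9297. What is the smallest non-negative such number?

219243965

Write x = 6520 + 38429·k. Then 38429·k ≡ 2111 − 6520 ≡ 4888 (mod 9297).
Need 38429⁻¹ mod 9297. Extended Euclid on (9297, 1241):
9297 = 7·1241 + 610
1241 = 2·610 + 21
610 = 29·21 + 1
21 = 21·1 + 0
Back-substitute:
1 = 610 − 29·21
1 = −29·1241 + 59·610
1 = 59·9297 − 442·1241
38429⁻¹ ≡ 8855 (mod 9297), so k ≡ 8855·4888 ≡ 5705 (mod 9297).
x = 6520 + 38429·5705 = 219243965.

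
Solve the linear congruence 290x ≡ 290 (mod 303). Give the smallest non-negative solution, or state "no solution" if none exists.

1

First find gcd(290, 303):
303 = 1·290 + 13
290 = 22·13 + 4
13 = 3·4 + 1
4 = 4·1 + 0
gcd = 1, so a unique solution mod 303 exists.
Back-substitute for the Bézout coefficients:
1 = 13 − 3·4
1 = −3·290 + 67·13
1 = 67·303 − 70·290
So 290·(-70) ≡ 1 (mod 303), giving 290⁻¹ ≡ 233.
x ≡ 290⁻¹·290 ≡ 233·290 ≡ 1 (mod 303).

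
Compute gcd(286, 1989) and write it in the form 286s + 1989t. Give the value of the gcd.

13

Apply Euclid's algorithm to 1989 and 286:
1989 = 6·286 + 273
286 = 1·273 + 13
273 = 21·13 + 0
gcd(286, 1989) = 13.
Express as a combination:
13 = 286 − 273
13 = −1989 + 7·286
So 13 = (-1)·1989 + (7)·286.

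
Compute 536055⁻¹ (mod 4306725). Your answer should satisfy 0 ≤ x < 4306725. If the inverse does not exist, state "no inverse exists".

no inverse exists

Euclidean algorithm on 4306725, 536055:
4306725 = 8*536055 + 18285
536055 = 29*18285 + 5790
18285 = 3*5790 + 915
5790 = 6*915 + 300
915 = 3*300 + 15
300 = 20*15 + 0
Since gcd = 15 > 1, 536055 is not a unit mod 4306725.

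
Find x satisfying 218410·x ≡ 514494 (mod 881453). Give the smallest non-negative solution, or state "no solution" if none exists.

448304

First find gcd(218410, 881453):
881453 = 4*218410 + 7813
218410 = 27*7813 + 7459
7813 = 1*7459 + 354
7459 = 21*354 + 25
354 = 14*25 + 4
25 = 6*4 + 1
4 = 4*1 + 0
gcd = 1, so a unique solution mod 881453 exists.
Back-substitute for the Bézout coefficients:
1 = 25 − 6·4
1 = −6·354 + 85·25
1 = 85·7459 − 1791·354
1 = −1791·7813 + 1876·7459
1 = 1876·218410 − 52443·7813
1 = −52443·881453 + 211648·218410
So 218410·(211648) ≡ 1 (mod 881453), giving 218410⁻¹ ≡ 211648.
x ≡ 218410⁻¹·514494 ≡ 211648·514494 ≡ 448304 (mod 881453).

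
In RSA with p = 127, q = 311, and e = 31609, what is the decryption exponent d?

φ(n) = (p−1)(q−1) = 126·310 = 39060.
Need d with 31609·d ≡ 1 (mod 39060). Apply the extended Euclidean algorithm:
39060 = 1*31609 + 7451
31609 = 4*7451 + 1805
7451 = 4*1805 + 231
1805 = 7*231 + 188
231 = 1*188 + 43
188 = 4*43 + 16
43 = 2*16 + 11
16 = 1*11 + 5
11 = 2*5 + 1
5 = 5*1 + 0
Back-substitute:
1 = 11 − 2·5
1 = −2·16 + 3·11
1 = 3·43 − 8·16
1 = −8·188 + 35·43
1 = 35·231 − 43·188
1 = −43·1805 + 336·231
1 = 336·7451 − 1387·1805
1 = −1387·31609 + 5884·7451
1 = 5884·39060 − 7271·31609
So 31609·(-7271) ≡ 1 (mod 39060), hence d ≡ -7271 ≡ 31789 (mod 39060).

31789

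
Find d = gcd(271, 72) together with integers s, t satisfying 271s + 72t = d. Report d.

Apply Euclid's algorithm to 271 and 72:
271 = 3×72 + 55
72 = 1×55 + 17
55 = 3×17 + 4
17 = 4×4 + 1
4 = 4×1 + 0
gcd(271, 72) = 1.
Working backward:
1 = 17 − 4·4
1 = −4·55 + 13·17
1 = 13·72 − 17·55
1 = −17·271 + 64·72
So 1 = (-17)·271 + (64)·72.

1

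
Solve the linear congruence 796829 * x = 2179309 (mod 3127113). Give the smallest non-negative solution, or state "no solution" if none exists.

First find gcd(796829, 3127113):
3127113 = 3×796829 + 736626
796829 = 1×736626 + 60203
736626 = 12×60203 + 14190
60203 = 4×14190 + 3443
14190 = 4×3443 + 418
3443 = 8×418 + 99
418 = 4×99 + 22
99 = 4×22 + 11
22 = 2×11 + 0
gcd = 11 and 11 | 2179309, so solutions exist. Divide through by 11: 72439x ≡ 198119 (mod 284283).
Now find 72439⁻¹ mod 284283:
284283 = 3·72439 + 66966
72439 = 1·66966 + 5473
66966 = 12·5473 + 1290
5473 = 4·1290 + 313
1290 = 4·313 + 38
313 = 8·38 + 9
38 = 4·9 + 2
9 = 4·2 + 1
2 = 2·1 + 0
Back-substitute:
1 = 9 − 4·2
1 = −4·38 + 17·9
1 = 17·313 − 140·38
1 = −140·1290 + 577·313
1 = 577·5473 − 2448·1290
1 = −2448·66966 + 29953·5473
1 = 29953·72439 − 32401·66966
1 = −32401·284283 + 127156·72439
So 72439⁻¹ ≡ 127156 (mod 284283).
Then x ≡ 127156·198119 ≡ 281519 (mod 284283); the smallest non-negative solution is x = 281519.

281519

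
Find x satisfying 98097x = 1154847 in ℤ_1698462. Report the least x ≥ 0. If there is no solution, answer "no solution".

First find gcd(98097, 1698462):
1698462 = 17×98097 + 30813
98097 = 3×30813 + 5658
30813 = 5×5658 + 2523
5658 = 2×2523 + 612
2523 = 4×612 + 75
612 = 8×75 + 12
75 = 6×12 + 3
12 = 4×3 + 0
gcd = 3 and 3 | 1154847, so solutions exist. Divide through by 3: 32699x ≡ 384949 (mod 566154).
Now find 32699⁻¹ mod 566154:
566154 = 17*32699 + 10271
32699 = 3*10271 + 1886
10271 = 5*1886 + 841
1886 = 2*841 + 204
841 = 4*204 + 25
204 = 8*25 + 4
25 = 6*4 + 1
4 = 4*1 + 0
Back-substitute:
1 = 25 − 6·4
1 = −6·204 + 49·25
1 = 49·841 − 202·204
1 = −202·1886 + 453·841
1 = 453·10271 − 2467·1886
1 = −2467·32699 + 7854·10271
1 = 7854·566154 − 135985·32699
So 32699·(-135985) ≡ 1 (mod 566154), i.e. 32699⁻¹ ≡ 430169.
Then x ≡ 430169·384949 ≡ 441383 (mod 566154); the smallest non-negative solution is x = 441383.

441383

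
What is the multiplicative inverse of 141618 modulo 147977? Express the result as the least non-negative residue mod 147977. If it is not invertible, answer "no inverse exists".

gcd(147977, 141618) by repeated division:
147977 = 1×141618 + 6359
141618 = 22×6359 + 1720
6359 = 3×1720 + 1199
1720 = 1×1199 + 521
1199 = 2×521 + 157
521 = 3×157 + 50
157 = 3×50 + 7
50 = 7×7 + 1
7 = 7×1 + 0
The gcd is 1. Working backward:
1 = 50 − 7·7
1 = −7·157 + 22·50
1 = 22·521 − 73·157
1 = −73·1199 + 168·521
1 = 168·1720 − 241·1199
1 = −241·6359 + 891·1720
1 = 891·141618 − 19843·6359
1 = −19843·147977 + 20734·141618
So 141618·20734 ≡ 1 (mod 147977).

20734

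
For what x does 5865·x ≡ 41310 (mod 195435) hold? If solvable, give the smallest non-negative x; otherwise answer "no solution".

First find gcd(5865, 195435):
195435 = 33×5865 + 1890
5865 = 3×1890 + 195
1890 = 9×195 + 135
195 = 1×135 + 60
135 = 2×60 + 15
60 = 4×15 + 0
gcd = 15 and 15 | 41310, so solutions exist. Divide through by 15: 391x ≡ 2754 (mod 13029).
Now find 391⁻¹ mod 13029:
13029 = 33*391 + 126
391 = 3*126 + 13
126 = 9*13 + 9
13 = 1*9 + 4
9 = 2*4 + 1
4 = 4*1 + 0
Back-substitute:
1 = 9 − 2·4
1 = −2·13 + 3·9
1 = 3·126 − 29·13
1 = −29·391 + 90·126
1 = 90·13029 − 2999·391
So 391·(-2999) ≡ 1 (mod 13029), i.e. 391⁻¹ ≡ 10030.
Then x ≡ 10030·2754 ≡ 1140 (mod 13029); the smallest non-negative solution is x = 1140.

1140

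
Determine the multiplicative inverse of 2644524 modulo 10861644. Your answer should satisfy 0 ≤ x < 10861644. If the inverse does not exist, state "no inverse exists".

no inverse exists

Euclidean algorithm on 10861644, 2644524:
10861644 = 4*2644524 + 283548
2644524 = 9*283548 + 92592
283548 = 3*92592 + 5772
92592 = 16*5772 + 240
5772 = 24*240 + 12
240 = 20*12 + 0
gcd(2644524, 10861644) = 12 ≠ 1, so 2644524 has no multiplicative inverse modulo 10861644.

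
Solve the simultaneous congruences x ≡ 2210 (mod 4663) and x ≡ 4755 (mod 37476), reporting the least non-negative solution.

144737067

Write x = 2210 + 4663·k. Then 4663·k ≡ 4755 − 2210 ≡ 2545 (mod 37476).
Need 4663⁻¹ mod 37476. Extended Euclid on (37476, 4663):
37476 = 8×4663 + 172
4663 = 27×172 + 19
172 = 9×19 + 1
19 = 19×1 + 0
Back-substitute:
1 = 172 − 9·19
1 = −9·4663 + 244·172
1 = 244·37476 − 1961·4663
4663⁻¹ ≡ 35515 (mod 37476), so k ≡ 35515·2545 ≡ 31039 (mod 37476).
x = 2210 + 4663·31039 = 144737067.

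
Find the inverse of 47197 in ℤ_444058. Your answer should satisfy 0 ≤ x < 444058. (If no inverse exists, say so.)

Extended Euclidean algorithm:
444058 = 9·47197 + 19285
47197 = 2·19285 + 8627
19285 = 2·8627 + 2031
8627 = 4·2031 + 503
2031 = 4·503 + 19
503 = 26·19 + 9
19 = 2·9 + 1
9 = 9·1 + 0
gcd = 1, so the inverse exists. Back-substitute:
1 = 19 − 2·9
1 = −2·503 + 53·19
1 = 53·2031 − 214·503
1 = −214·8627 + 909·2031
1 = 909·19285 − 2032·8627
1 = −2032·47197 + 4973·19285
1 = 4973·444058 − 46789·47197
So 47197·(-46789) ≡ 1 (mod 444058), and -46789 ≡ 397269 (mod 444058).

397269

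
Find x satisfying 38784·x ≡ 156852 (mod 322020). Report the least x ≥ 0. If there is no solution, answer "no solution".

3018

First find gcd(38784, 322020):
322020 = 8*38784 + 11748
38784 = 3*11748 + 3540
11748 = 3*3540 + 1128
3540 = 3*1128 + 156
1128 = 7*156 + 36
156 = 4*36 + 12
36 = 3*12 + 0
gcd = 12 and 12 | 156852, so solutions exist. Divide through by 12: 3232x ≡ 13071 (mod 26835).
Now find 3232⁻¹ mod 26835:
26835 = 8·3232 + 979
3232 = 3·979 + 295
979 = 3·295 + 94
295 = 3·94 + 13
94 = 7·13 + 3
13 = 4·3 + 1
3 = 3·1 + 0
Back-substitute:
1 = 13 − 4·3
1 = −4·94 + 29·13
1 = 29·295 − 91·94
1 = −91·979 + 302·295
1 = 302·3232 − 997·979
1 = −997·26835 + 8278·3232
So 3232⁻¹ ≡ 8278 (mod 26835).
Then x ≡ 8278·13071 ≡ 3018 (mod 26835); the smallest non-negative solution is x = 3018.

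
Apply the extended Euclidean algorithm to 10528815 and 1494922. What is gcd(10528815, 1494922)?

11

Apply Euclid's algorithm to 10528815 and 1494922:
10528815 = 7*1494922 + 64361
1494922 = 23*64361 + 14619
64361 = 4*14619 + 5885
14619 = 2*5885 + 2849
5885 = 2*2849 + 187
2849 = 15*187 + 44
187 = 4*44 + 11
44 = 4*11 + 0
gcd(10528815, 1494922) = 11.
Back-substituting:
11 = 187 − 4·44
11 = −4·2849 + 61·187
11 = 61·5885 − 126·2849
11 = −126·14619 + 313·5885
11 = 313·64361 − 1378·14619
11 = −1378·1494922 + 32007·64361
11 = 32007·10528815 − 225427·1494922
So 11 = (32007)·10528815 + (-225427)·1494922.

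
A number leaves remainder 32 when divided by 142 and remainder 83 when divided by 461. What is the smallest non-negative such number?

Write x = 32 + 142·k. Then 142·k ≡ 83 − 32 ≡ 51 (mod 461).
Need 142⁻¹ mod 461. Extended Euclid on (461, 142):
461 = 3·142 + 35
142 = 4·35 + 2
35 = 17·2 + 1
2 = 2·1 + 0
Back-substitute:
1 = 35 − 17·2
1 = −17·142 + 69·35
1 = 69·461 − 224·142
142⁻¹ ≡ 237 (mod 461), so k ≡ 237·51 ≡ 101 (mod 461).
x = 32 + 142·101 = 14374.

14374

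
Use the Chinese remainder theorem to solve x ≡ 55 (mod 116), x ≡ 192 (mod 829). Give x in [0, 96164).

Write x = 55 + 116·k. Then 116·k ≡ 192 − 55 ≡ 137 (mod 829).
Need 116⁻¹ mod 829. Extended Euclid on (829, 116):
829 = 7*116 + 17
116 = 6*17 + 14
17 = 1*14 + 3
14 = 4*3 + 2
3 = 1*2 + 1
2 = 2*1 + 0
Back-substitute:
1 = 3 − 2
1 = −14 + 5·3
1 = 5·17 − 6·14
1 = −6·116 + 41·17
1 = 41·829 − 293·116
116⁻¹ ≡ 536 (mod 829), so k ≡ 536·137 ≡ 480 (mod 829).
x = 55 + 116·480 = 55735.

55735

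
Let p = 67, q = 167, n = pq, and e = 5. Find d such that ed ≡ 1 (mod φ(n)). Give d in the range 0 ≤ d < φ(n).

φ(n) = (p−1)(q−1) = 66·166 = 10956.
Need d with 5·d ≡ 1 (mod 10956). Apply the extended Euclidean algorithm:
10956 = 2191·5 + 1
5 = 5·1 + 0
Back-substitute:
1 = 10956 − 2191·5
So 5·(-2191) ≡ 1 (mod 10956), hence d ≡ -2191 ≡ 8765 (mod 10956).

8765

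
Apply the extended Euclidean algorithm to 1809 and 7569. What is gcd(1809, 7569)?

Euclidean algorithm:
7569 = 4·1809 + 333
1809 = 5·333 + 144
333 = 2·144 + 45
144 = 3·45 + 9
45 = 5·9 + 0
gcd(1809, 7569) = 9.
Working backward:
9 = 144 − 3·45
9 = −3·333 + 7·144
9 = 7·1809 − 38·333
9 = −38·7569 + 159·1809
So 9 = (-38)·7569 + (159)·1809.

9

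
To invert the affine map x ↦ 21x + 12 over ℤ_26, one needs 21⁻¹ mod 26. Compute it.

Extended Euclidean algorithm:
26 = 1*21 + 5
21 = 4*5 + 1
5 = 5*1 + 0
gcd = 1, so the inverse exists. Back-substitute:
1 = 21 − 4·5
1 = −4·26 + 5·21
So 21·5 ≡ 1 (mod 26).

5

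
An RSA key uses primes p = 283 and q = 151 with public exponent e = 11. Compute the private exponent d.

φ(n) = (p−1)(q−1) = 282·150 = 42300.
Need d with 11·d ≡ 1 (mod 42300). Apply the extended Euclidean algorithm:
42300 = 3845*11 + 5
11 = 2*5 + 1
5 = 5*1 + 0
Back-substitute:
1 = 11 − 2·5
1 = −2·42300 + 7691·11
So 11·7691 ≡ 1 (mod 42300), hence d = 7691.

7691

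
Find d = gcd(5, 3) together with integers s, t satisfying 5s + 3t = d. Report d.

1

Apply Euclid's algorithm to 5 and 3:
5 = 1×3 + 2
3 = 1×2 + 1
2 = 2×1 + 0
gcd(5, 3) = 1.
Working backward:
1 = 3 − 2
1 = −5 + 2·3
So 1 = (-1)·5 + (2)·3.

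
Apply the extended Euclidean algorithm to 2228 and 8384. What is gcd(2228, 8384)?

4

Apply Euclid's algorithm to 8384 and 2228:
8384 = 3·2228 + 1700
2228 = 1·1700 + 528
1700 = 3·528 + 116
528 = 4·116 + 64
116 = 1·64 + 52
64 = 1·52 + 12
52 = 4·12 + 4
12 = 3·4 + 0
gcd(2228, 8384) = 4.
Back-substituting:
4 = 52 − 4·12
4 = −4·64 + 5·52
4 = 5·116 − 9·64
4 = −9·528 + 41·116
4 = 41·1700 − 132·528
4 = −132·2228 + 173·1700
4 = 173·8384 − 651·2228
So 4 = (173)·8384 + (-651)·2228.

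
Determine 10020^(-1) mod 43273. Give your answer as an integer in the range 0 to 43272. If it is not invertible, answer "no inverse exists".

10205

gcd(43273, 10020) by repeated division:
43273 = 4*10020 + 3193
10020 = 3*3193 + 441
3193 = 7*441 + 106
441 = 4*106 + 17
106 = 6*17 + 4
17 = 4*4 + 1
4 = 4*1 + 0
gcd = 1, so the inverse exists. Back-substitute:
1 = 17 − 4·4
1 = −4·106 + 25·17
1 = 25·441 − 104·106
1 = −104·3193 + 753·441
1 = 753·10020 − 2363·3193
1 = −2363·43273 + 10205·10020
So 10020·10205 ≡ 1 (mod 43273).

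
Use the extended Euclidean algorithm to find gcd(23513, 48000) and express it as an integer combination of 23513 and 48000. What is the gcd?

Apply Euclid's algorithm to 48000 and 23513:
48000 = 2·23513 + 974
23513 = 24·974 + 137
974 = 7·137 + 15
137 = 9·15 + 2
15 = 7·2 + 1
2 = 2·1 + 0
gcd(23513, 48000) = 1.
Express as a combination:
1 = 15 − 7·2
1 = −7·137 + 64·15
1 = 64·974 − 455·137
1 = −455·23513 + 10984·974
1 = 10984·48000 − 22423·23513
So 1 = (10984)·48000 + (-22423)·23513.

1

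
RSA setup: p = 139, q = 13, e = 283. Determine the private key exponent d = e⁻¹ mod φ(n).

907

φ(n) = (p−1)(q−1) = 138·12 = 1656.
Need d with 283·d ≡ 1 (mod 1656). Apply the extended Euclidean algorithm:
1656 = 5×283 + 241
283 = 1×241 + 42
241 = 5×42 + 31
42 = 1×31 + 11
31 = 2×11 + 9
11 = 1×9 + 2
9 = 4×2 + 1
2 = 2×1 + 0
Back-substitute:
1 = 9 − 4·2
1 = −4·11 + 5·9
1 = 5·31 − 14·11
1 = −14·42 + 19·31
1 = 19·241 − 109·42
1 = −109·283 + 128·241
1 = 128·1656 − 749·283
So 283·(-749) ≡ 1 (mod 1656), hence d ≡ -749 ≡ 907 (mod 1656).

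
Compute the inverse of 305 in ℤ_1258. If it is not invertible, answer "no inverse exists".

Extended Euclidean algorithm:
1258 = 4*305 + 38
305 = 8*38 + 1
38 = 38*1 + 0
Since gcd(305, 1258) = 1, back-substitute to write 1 as a combination:
1 = 305 − 8·38
1 = −8·1258 + 33·305
So 305·33 ≡ 1 (mod 1258).

33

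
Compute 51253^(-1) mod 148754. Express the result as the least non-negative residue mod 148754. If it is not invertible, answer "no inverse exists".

23123

Extended Euclidean algorithm:
148754 = 2*51253 + 46248
51253 = 1*46248 + 5005
46248 = 9*5005 + 1203
5005 = 4*1203 + 193
1203 = 6*193 + 45
193 = 4*45 + 13
45 = 3*13 + 6
13 = 2*6 + 1
6 = 6*1 + 0
gcd = 1, so the inverse exists. Back-substitute:
1 = 13 − 2·6
1 = −2·45 + 7·13
1 = 7·193 − 30·45
1 = −30·1203 + 187·193
1 = 187·5005 − 778·1203
1 = −778·46248 + 7189·5005
1 = 7189·51253 − 7967·46248
1 = −7967·148754 + 23123·51253
So 51253·23123 ≡ 1 (mod 148754).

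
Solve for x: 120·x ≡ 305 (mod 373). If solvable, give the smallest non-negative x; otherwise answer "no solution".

360

First find gcd(120, 373):
373 = 3×120 + 13
120 = 9×13 + 3
13 = 4×3 + 1
3 = 3×1 + 0
gcd = 1, so a unique solution mod 373 exists.
Back-substitute for the Bézout coefficients:
1 = 13 − 4·3
1 = −4·120 + 37·13
1 = 37·373 − 115·120
So 120·(-115) ≡ 1 (mod 373), giving 120⁻¹ ≡ 258.
x ≡ 120⁻¹·305 ≡ 258·305 ≡ 360 (mod 373).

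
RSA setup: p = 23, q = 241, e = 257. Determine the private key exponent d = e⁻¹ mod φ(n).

2753

φ(n) = (p−1)(q−1) = 22·240 = 5280.
Need d with 257·d ≡ 1 (mod 5280). Apply the extended Euclidean algorithm:
5280 = 20*257 + 140
257 = 1*140 + 117
140 = 1*117 + 23
117 = 5*23 + 2
23 = 11*2 + 1
2 = 2*1 + 0
Back-substitute:
1 = 23 − 11·2
1 = −11·117 + 56·23
1 = 56·140 − 67·117
1 = −67·257 + 123·140
1 = 123·5280 − 2527·257
So 257·(-2527) ≡ 1 (mod 5280), hence d ≡ -2527 ≡ 2753 (mod 5280).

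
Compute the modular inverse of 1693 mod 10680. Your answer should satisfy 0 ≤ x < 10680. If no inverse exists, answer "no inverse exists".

Extended Euclidean algorithm:
10680 = 6*1693 + 522
1693 = 3*522 + 127
522 = 4*127 + 14
127 = 9*14 + 1
14 = 14*1 + 0
gcd = 1, so the inverse exists. Back-substitute:
1 = 127 − 9·14
1 = −9·522 + 37·127
1 = 37·1693 − 120·522
1 = −120·10680 + 757·1693
So 1693·757 ≡ 1 (mod 10680).

757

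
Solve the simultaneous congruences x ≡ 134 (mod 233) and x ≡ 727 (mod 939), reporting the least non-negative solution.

Write x = 134 + 233·k. Then 233·k ≡ 727 − 134 ≡ 593 (mod 939).
Need 233⁻¹ mod 939. Extended Euclid on (939, 233):
939 = 4·233 + 7
233 = 33·7 + 2
7 = 3·2 + 1
2 = 2·1 + 0
Back-substitute:
1 = 7 − 3·2
1 = −3·233 + 100·7
1 = 100·939 − 403·233
233⁻¹ ≡ 536 (mod 939), so k ≡ 536·593 ≡ 466 (mod 939).
x = 134 + 233·466 = 108712.

108712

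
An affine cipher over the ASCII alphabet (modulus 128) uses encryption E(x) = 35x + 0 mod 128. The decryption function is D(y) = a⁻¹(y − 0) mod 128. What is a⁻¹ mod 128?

11

gcd(128, 35) by repeated division:
128 = 3*35 + 23
35 = 1*23 + 12
23 = 1*12 + 11
12 = 1*11 + 1
11 = 11*1 + 0
The gcd is 1. Working backward:
1 = 12 − 11
1 = −23 + 2·12
1 = 2·35 − 3·23
1 = −3·128 + 11·35
So 35·11 ≡ 1 (mod 128).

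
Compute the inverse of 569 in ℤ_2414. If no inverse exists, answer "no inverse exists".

gcd(2414, 569) by repeated division:
2414 = 4*569 + 138
569 = 4*138 + 17
138 = 8*17 + 2
17 = 8*2 + 1
2 = 2*1 + 0
gcd = 1, so the inverse exists. Back-substitute:
1 = 17 − 8·2
1 = −8·138 + 65·17
1 = 65·569 − 268·138
1 = −268·2414 + 1137·569
So 569·1137 ≡ 1 (mod 2414).

1137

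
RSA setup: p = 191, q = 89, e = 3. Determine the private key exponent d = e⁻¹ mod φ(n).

φ(n) = (p−1)(q−1) = 190·88 = 16720.
Need d with 3·d ≡ 1 (mod 16720). Apply the extended Euclidean algorithm:
16720 = 5573·3 + 1
3 = 3·1 + 0
Back-substitute:
1 = 16720 − 5573·3
So 3·(-5573) ≡ 1 (mod 16720), hence d ≡ -5573 ≡ 11147 (mod 16720).

11147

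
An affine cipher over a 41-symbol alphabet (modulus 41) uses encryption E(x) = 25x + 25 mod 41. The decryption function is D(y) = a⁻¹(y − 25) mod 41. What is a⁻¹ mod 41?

23

Run Euclid on (41, 25):
41 = 1·25 + 16
25 = 1·16 + 9
16 = 1·9 + 7
9 = 1·7 + 2
7 = 3·2 + 1
2 = 2·1 + 0
Since gcd(25, 41) = 1, back-substitute to write 1 as a combination:
1 = 7 − 3·2
1 = −3·9 + 4·7
1 = 4·16 − 7·9
1 = −7·25 + 11·16
1 = 11·41 − 18·25
So 25·(-18) ≡ 1 (mod 41), and -18 ≡ 23 (mod 41).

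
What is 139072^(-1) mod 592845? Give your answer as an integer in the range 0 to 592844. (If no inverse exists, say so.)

Run Euclid on (592845, 139072):
592845 = 4·139072 + 36557
139072 = 3·36557 + 29401
36557 = 1·29401 + 7156
29401 = 4·7156 + 777
7156 = 9·777 + 163
777 = 4·163 + 125
163 = 1·125 + 38
125 = 3·38 + 11
38 = 3·11 + 5
11 = 2·5 + 1
5 = 5·1 + 0
The gcd is 1. Working backward:
1 = 11 − 2·5
1 = −2·38 + 7·11
1 = 7·125 − 23·38
1 = −23·163 + 30·125
1 = 30·777 − 143·163
1 = −143·7156 + 1317·777
1 = 1317·29401 − 5411·7156
1 = −5411·36557 + 6728·29401
1 = 6728·139072 − 25595·36557
1 = −25595·592845 + 109108·139072
So 139072·109108 ≡ 1 (mod 592845).

109108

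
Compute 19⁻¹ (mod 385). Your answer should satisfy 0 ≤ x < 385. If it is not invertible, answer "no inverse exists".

Run Euclid on (385, 19):
385 = 20·19 + 5
19 = 3·5 + 4
5 = 1·4 + 1
4 = 4·1 + 0
The gcd is 1. Working backward:
1 = 5 − 4
1 = −19 + 4·5
1 = 4·385 − 81·19
So 19·(-81) ≡ 1 (mod 385), and -81 ≡ 304 (mod 385).

304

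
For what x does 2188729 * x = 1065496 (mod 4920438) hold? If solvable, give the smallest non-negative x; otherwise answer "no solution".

First find gcd(2188729, 4920438):
4920438 = 2×2188729 + 542980
2188729 = 4×542980 + 16809
542980 = 32×16809 + 5092
16809 = 3×5092 + 1533
5092 = 3×1533 + 493
1533 = 3×493 + 54
493 = 9×54 + 7
54 = 7×7 + 5
7 = 1×5 + 2
5 = 2×2 + 1
2 = 2×1 + 0
gcd = 1, so a unique solution mod 4920438 exists.
Back-substitute for the Bézout coefficients:
1 = 5 − 2·2
1 = −2·7 + 3·5
1 = 3·54 − 23·7
1 = −23·493 + 210·54
1 = 210·1533 − 653·493
1 = −653·5092 + 2169·1533
1 = 2169·16809 − 7160·5092
1 = −7160·542980 + 231289·16809
1 = 231289·2188729 − 932316·542980
1 = −932316·4920438 + 2095921·2188729
So 2188729·(2095921) ≡ 1 (mod 4920438), giving 2188729⁻¹ ≡ 2095921.
x ≡ 2188729⁻¹·1065496 ≡ 2095921·1065496 ≡ 530698 (mod 4920438).

530698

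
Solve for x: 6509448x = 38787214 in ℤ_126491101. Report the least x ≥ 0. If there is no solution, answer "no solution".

gcd(6509448, 126491101):
126491101 = 19*6509448 + 2811589
6509448 = 2*2811589 + 886270
2811589 = 3*886270 + 152779
886270 = 5*152779 + 122375
152779 = 1*122375 + 30404
122375 = 4*30404 + 759
30404 = 40*759 + 44
759 = 17*44 + 11
44 = 4*11 + 0
gcd = 11, but 11 ∤ 38787214, so the congruence has no solution.

no solution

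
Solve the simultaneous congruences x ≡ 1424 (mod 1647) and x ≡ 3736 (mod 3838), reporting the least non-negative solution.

4728314

Write x = 1424 + 1647·k. Then 1647·k ≡ 3736 − 1424 ≡ 2312 (mod 3838).
Need 1647⁻¹ mod 3838. Extended Euclid on (3838, 1647):
3838 = 2*1647 + 544
1647 = 3*544 + 15
544 = 36*15 + 4
15 = 3*4 + 3
4 = 1*3 + 1
3 = 3*1 + 0
Back-substitute:
1 = 4 − 3
1 = −15 + 4·4
1 = 4·544 − 145·15
1 = −145·1647 + 439·544
1 = 439·3838 − 1023·1647
1647⁻¹ ≡ 2815 (mod 3838), so k ≡ 2815·2312 ≡ 2870 (mod 3838).
x = 1424 + 1647·2870 = 4728314.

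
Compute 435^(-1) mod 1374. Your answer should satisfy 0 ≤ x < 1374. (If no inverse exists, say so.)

Compute gcd(435, 1374):
1374 = 3×435 + 69
435 = 6×69 + 21
69 = 3×21 + 6
21 = 3×6 + 3
6 = 2×3 + 0
gcd(435, 1374) = 3 ≠ 1, so 435 has no multiplicative inverse modulo 1374.

no inverse exists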